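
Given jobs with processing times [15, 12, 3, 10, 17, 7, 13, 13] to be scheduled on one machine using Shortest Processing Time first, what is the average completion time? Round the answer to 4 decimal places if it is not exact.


Sort jobs by processing time (SPT order): [3, 7, 10, 12, 13, 13, 15, 17]
Compute completion times sequentially:
  Job 1: processing = 3, completes at 3
  Job 2: processing = 7, completes at 10
  Job 3: processing = 10, completes at 20
  Job 4: processing = 12, completes at 32
  Job 5: processing = 13, completes at 45
  Job 6: processing = 13, completes at 58
  Job 7: processing = 15, completes at 73
  Job 8: processing = 17, completes at 90
Sum of completion times = 331
Average completion time = 331/8 = 41.375

41.375


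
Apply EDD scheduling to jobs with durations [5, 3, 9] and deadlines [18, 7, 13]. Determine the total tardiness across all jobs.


Sort by due date (EDD order): [(3, 7), (9, 13), (5, 18)]
Compute completion times and tardiness:
  Job 1: p=3, d=7, C=3, tardiness=max(0,3-7)=0
  Job 2: p=9, d=13, C=12, tardiness=max(0,12-13)=0
  Job 3: p=5, d=18, C=17, tardiness=max(0,17-18)=0
Total tardiness = 0

0


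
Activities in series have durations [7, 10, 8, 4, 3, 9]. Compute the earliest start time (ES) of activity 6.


Activity 6 starts after activities 1 through 5 complete.
Predecessor durations: [7, 10, 8, 4, 3]
ES = 7 + 10 + 8 + 4 + 3 = 32

32


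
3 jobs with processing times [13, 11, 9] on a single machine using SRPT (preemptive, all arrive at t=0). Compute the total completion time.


Since all jobs arrive at t=0, SRPT equals SPT ordering.
SPT order: [9, 11, 13]
Completion times:
  Job 1: p=9, C=9
  Job 2: p=11, C=20
  Job 3: p=13, C=33
Total completion time = 9 + 20 + 33 = 62

62


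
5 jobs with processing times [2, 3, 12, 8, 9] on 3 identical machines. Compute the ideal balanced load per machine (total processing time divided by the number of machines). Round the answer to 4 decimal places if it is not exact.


Total processing time = 2 + 3 + 12 + 8 + 9 = 34
Number of machines = 3
Ideal balanced load = 34 / 3 = 11.3333

11.3333


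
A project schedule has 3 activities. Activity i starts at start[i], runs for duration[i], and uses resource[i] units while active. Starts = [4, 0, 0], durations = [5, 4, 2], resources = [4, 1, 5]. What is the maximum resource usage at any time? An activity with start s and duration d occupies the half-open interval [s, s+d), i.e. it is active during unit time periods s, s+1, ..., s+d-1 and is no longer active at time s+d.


Each activity i is active on [start_i, start_i + duration_i).
Compute total resource usage per time slot:
  t=0: active resources = [1, 5], total = 6
  t=1: active resources = [1, 5], total = 6
  t=2: active resources = [1], total = 1
  t=3: active resources = [1], total = 1
  t=4: active resources = [4], total = 4
  t=5: active resources = [4], total = 4
  t=6: active resources = [4], total = 4
  t=7: active resources = [4], total = 4
  t=8: active resources = [4], total = 4
Peak resource demand = 6

6


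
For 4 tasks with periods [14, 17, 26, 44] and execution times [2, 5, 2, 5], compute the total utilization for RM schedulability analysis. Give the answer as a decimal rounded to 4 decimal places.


Compute individual utilizations (exact fractions):
  Task 1: C/T = 2/14 = 1/7 (approx. 0.1429)
  Task 2: C/T = 5/17 (approx. 0.2941)
  Task 3: C/T = 2/26 = 1/13 (approx. 0.0769)
  Task 4: C/T = 5/44 (approx. 0.1136)
Total utilization U = 1/7 + 5/17 + 1/13 + 5/44 = 42715/68068
Rounded to 4 decimal places: U = 0.6275
RM (Liu & Layland) bound for 4 tasks = 0.756828; compare with U = 42715/68068 (approx. 0.627534)
U <= bound, so schedulable by RM sufficient condition.

0.6275


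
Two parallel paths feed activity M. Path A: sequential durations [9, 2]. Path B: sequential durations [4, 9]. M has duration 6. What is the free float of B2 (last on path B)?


ES(B2) = sum of predecessors on chain B = 4
EF(B2) = ES + duration = 4 + 9 = 13
Successor of B2 is M. ES(M) = max(sum(A), sum(B)) = max(11, 13) = 13
Free float = ES(successor) - EF(current) = 13 - 13 = 0

0


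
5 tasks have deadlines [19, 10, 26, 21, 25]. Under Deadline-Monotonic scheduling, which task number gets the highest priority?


Sort tasks by relative deadline (ascending):
  Task 2: deadline = 10
  Task 1: deadline = 19
  Task 4: deadline = 21
  Task 5: deadline = 25
  Task 3: deadline = 26
Priority order (highest first): [2, 1, 4, 5, 3]
Highest priority task = 2

2


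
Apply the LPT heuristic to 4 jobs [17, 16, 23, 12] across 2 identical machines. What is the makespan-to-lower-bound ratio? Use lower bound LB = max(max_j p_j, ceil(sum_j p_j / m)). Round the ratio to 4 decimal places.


LPT order: [23, 17, 16, 12]
Machine loads after assignment: [35, 33]
LPT makespan = 35
Lower bound = max(max_job, ceil(total/2)) = max(23, 34) = 34
Ratio = 35 / 34 = 1.0294

1.0294


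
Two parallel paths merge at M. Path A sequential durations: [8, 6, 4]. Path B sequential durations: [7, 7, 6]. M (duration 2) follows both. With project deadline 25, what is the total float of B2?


Forward pass: ES(B2) = sum of predecessors on chain B = 7
EF = ES + duration = 7 + 7 = 14
Backward pass: LF(M) = deadline = 25; LS(M) = 25 - 2 = 23
LF(B2) = LS(M) - sum(successors on chain B) = 23 - 6 = 17
LS = LF - duration = 17 - 7 = 10
Total float = LS - ES = 10 - 7 = 3

3


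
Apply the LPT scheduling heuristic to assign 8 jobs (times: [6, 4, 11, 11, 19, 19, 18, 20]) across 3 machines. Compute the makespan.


Sort jobs in decreasing order (LPT): [20, 19, 19, 18, 11, 11, 6, 4]
Assign each job to the least loaded machine:
  Machine 1: jobs [20, 11, 4], load = 35
  Machine 2: jobs [19, 18], load = 37
  Machine 3: jobs [19, 11, 6], load = 36
Makespan = max load = 37

37


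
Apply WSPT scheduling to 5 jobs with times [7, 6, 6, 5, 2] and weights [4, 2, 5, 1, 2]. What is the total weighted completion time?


Compute p/w ratios and sort ascending (WSPT): [(2, 2), (6, 5), (7, 4), (6, 2), (5, 1)]
Compute weighted completion times:
  Job (p=2,w=2): C=2, w*C=2*2=4
  Job (p=6,w=5): C=8, w*C=5*8=40
  Job (p=7,w=4): C=15, w*C=4*15=60
  Job (p=6,w=2): C=21, w*C=2*21=42
  Job (p=5,w=1): C=26, w*C=1*26=26
Total weighted completion time = 172

172


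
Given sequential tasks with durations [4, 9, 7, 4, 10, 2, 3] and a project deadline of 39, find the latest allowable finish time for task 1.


LF(activity 1) = deadline - sum of successor durations
Successors: activities 2 through 7 with durations [9, 7, 4, 10, 2, 3]
Sum of successor durations = 35
LF = 39 - 35 = 4

4


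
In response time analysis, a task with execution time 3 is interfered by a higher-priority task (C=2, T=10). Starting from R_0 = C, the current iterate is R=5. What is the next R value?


R_next = C + ceil(R_prev / T_hp) * C_hp
ceil(5 / 10) = ceil(0.5) = 1
Interference = 1 * 2 = 2
R_next = 3 + 2 = 5
R_next = R_prev, so the iteration has converged (response time = 5).

5


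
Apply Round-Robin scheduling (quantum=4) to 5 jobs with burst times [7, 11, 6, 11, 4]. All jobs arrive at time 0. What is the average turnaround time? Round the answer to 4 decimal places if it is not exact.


Time quantum = 4
Execution trace:
  J1 runs 4 units, time = 4
  J2 runs 4 units, time = 8
  J3 runs 4 units, time = 12
  J4 runs 4 units, time = 16
  J5 runs 4 units, time = 20
  J1 runs 3 units, time = 23
  J2 runs 4 units, time = 27
  J3 runs 2 units, time = 29
  J4 runs 4 units, time = 33
  J2 runs 3 units, time = 36
  J4 runs 3 units, time = 39
Finish times: [23, 36, 29, 39, 20]
Average turnaround = 147/5 = 29.4

29.4


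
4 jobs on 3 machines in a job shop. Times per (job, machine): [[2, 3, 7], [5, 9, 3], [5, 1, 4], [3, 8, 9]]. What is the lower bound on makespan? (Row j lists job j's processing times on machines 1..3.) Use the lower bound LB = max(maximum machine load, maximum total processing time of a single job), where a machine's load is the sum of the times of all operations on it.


Machine loads:
  Machine 1: 2 + 5 + 5 + 3 = 15
  Machine 2: 3 + 9 + 1 + 8 = 21
  Machine 3: 7 + 3 + 4 + 9 = 23
Max machine load = 23
Job totals:
  Job 1: 12
  Job 2: 17
  Job 3: 10
  Job 4: 20
Max job total = 20
Lower bound = max(23, 20) = 23

23


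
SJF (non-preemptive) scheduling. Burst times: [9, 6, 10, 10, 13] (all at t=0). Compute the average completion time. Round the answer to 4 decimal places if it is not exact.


SJF order (ascending): [6, 9, 10, 10, 13]
Completion times:
  Job 1: burst=6, C=6
  Job 2: burst=9, C=15
  Job 3: burst=10, C=25
  Job 4: burst=10, C=35
  Job 5: burst=13, C=48
Average completion = 129/5 = 25.8

25.8


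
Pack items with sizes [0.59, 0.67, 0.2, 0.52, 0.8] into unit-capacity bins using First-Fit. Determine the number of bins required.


Place items sequentially using First-Fit:
  Item 0.59 -> new Bin 1
  Item 0.67 -> new Bin 2
  Item 0.2 -> Bin 1 (now 0.79)
  Item 0.52 -> new Bin 3
  Item 0.8 -> new Bin 4
Total bins used = 4

4


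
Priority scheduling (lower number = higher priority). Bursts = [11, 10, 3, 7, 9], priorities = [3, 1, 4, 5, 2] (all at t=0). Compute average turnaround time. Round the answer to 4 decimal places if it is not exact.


Sort by priority (ascending = highest first):
Order: [(1, 10), (2, 9), (3, 11), (4, 3), (5, 7)]
Completion times:
  Priority 1, burst=10, C=10
  Priority 2, burst=9, C=19
  Priority 3, burst=11, C=30
  Priority 4, burst=3, C=33
  Priority 5, burst=7, C=40
Average turnaround = 132/5 = 26.4

26.4


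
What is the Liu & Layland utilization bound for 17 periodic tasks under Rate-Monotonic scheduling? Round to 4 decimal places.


Compute 2^(1/17) = 1.0416160107
Subtract 1: 1.0416160107 - 1 = 0.0416160107
Multiply by n: 17 * 0.0416160107 = 0.7074721819
Round to 4 dp: 0.7075

0.7075


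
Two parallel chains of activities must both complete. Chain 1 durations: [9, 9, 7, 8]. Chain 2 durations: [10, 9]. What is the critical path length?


Path A total = 9 + 9 + 7 + 8 = 33
Path B total = 10 + 9 = 19
Critical path = longest path = max(33, 19) = 33

33


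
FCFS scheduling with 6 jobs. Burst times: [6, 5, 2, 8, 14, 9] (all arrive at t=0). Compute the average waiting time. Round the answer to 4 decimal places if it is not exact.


FCFS order (as given): [6, 5, 2, 8, 14, 9]
Waiting times:
  Job 1: wait = 0
  Job 2: wait = 6
  Job 3: wait = 11
  Job 4: wait = 13
  Job 5: wait = 21
  Job 6: wait = 35
Sum of waiting times = 86
Average waiting time = 86/6 = 14.3333

14.3333


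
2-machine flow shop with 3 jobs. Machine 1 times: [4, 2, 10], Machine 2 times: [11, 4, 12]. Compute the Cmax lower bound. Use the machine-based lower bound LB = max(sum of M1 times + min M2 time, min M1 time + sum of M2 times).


LB1 = sum(M1 times) + min(M2 times) = 16 + 4 = 20
LB2 = min(M1 times) + sum(M2 times) = 2 + 27 = 29
Lower bound = max(LB1, LB2) = max(20, 29) = 29

29


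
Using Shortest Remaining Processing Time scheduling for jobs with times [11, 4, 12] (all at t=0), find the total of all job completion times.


Since all jobs arrive at t=0, SRPT equals SPT ordering.
SPT order: [4, 11, 12]
Completion times:
  Job 1: p=4, C=4
  Job 2: p=11, C=15
  Job 3: p=12, C=27
Total completion time = 4 + 15 + 27 = 46

46


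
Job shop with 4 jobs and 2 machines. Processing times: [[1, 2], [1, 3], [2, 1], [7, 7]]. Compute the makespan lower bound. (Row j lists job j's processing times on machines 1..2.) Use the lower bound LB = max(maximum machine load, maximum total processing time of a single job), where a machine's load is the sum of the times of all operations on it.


Machine loads:
  Machine 1: 1 + 1 + 2 + 7 = 11
  Machine 2: 2 + 3 + 1 + 7 = 13
Max machine load = 13
Job totals:
  Job 1: 3
  Job 2: 4
  Job 3: 3
  Job 4: 14
Max job total = 14
Lower bound = max(13, 14) = 14

14


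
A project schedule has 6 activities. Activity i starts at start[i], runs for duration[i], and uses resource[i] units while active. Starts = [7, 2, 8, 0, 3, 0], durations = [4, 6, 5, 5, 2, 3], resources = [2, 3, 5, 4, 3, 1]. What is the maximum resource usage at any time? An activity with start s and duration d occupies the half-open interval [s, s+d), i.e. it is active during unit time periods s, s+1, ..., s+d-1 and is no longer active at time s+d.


Each activity i is active on [start_i, start_i + duration_i).
Compute total resource usage per time slot:
  t=0: active resources = [4, 1], total = 5
  t=1: active resources = [4, 1], total = 5
  t=2: active resources = [3, 4, 1], total = 8
  t=3: active resources = [3, 4, 3], total = 10
  t=4: active resources = [3, 4, 3], total = 10
  t=5: active resources = [3], total = 3
  t=6: active resources = [3], total = 3
  t=7: active resources = [2, 3], total = 5
  t=8: active resources = [2, 5], total = 7
  t=9: active resources = [2, 5], total = 7
  t=10: active resources = [2, 5], total = 7
  t=11: active resources = [5], total = 5
  t=12: active resources = [5], total = 5
Peak resource demand = 10

10


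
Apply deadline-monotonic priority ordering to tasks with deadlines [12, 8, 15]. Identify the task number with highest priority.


Sort tasks by relative deadline (ascending):
  Task 2: deadline = 8
  Task 1: deadline = 12
  Task 3: deadline = 15
Priority order (highest first): [2, 1, 3]
Highest priority task = 2

2


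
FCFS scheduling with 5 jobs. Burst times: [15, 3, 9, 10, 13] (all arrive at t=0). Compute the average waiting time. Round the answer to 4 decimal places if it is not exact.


FCFS order (as given): [15, 3, 9, 10, 13]
Waiting times:
  Job 1: wait = 0
  Job 2: wait = 15
  Job 3: wait = 18
  Job 4: wait = 27
  Job 5: wait = 37
Sum of waiting times = 97
Average waiting time = 97/5 = 19.4

19.4


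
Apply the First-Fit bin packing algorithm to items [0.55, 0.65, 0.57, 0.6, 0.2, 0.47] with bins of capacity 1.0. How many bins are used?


Place items sequentially using First-Fit:
  Item 0.55 -> new Bin 1
  Item 0.65 -> new Bin 2
  Item 0.57 -> new Bin 3
  Item 0.6 -> new Bin 4
  Item 0.2 -> Bin 1 (now 0.75)
  Item 0.47 -> new Bin 5
Total bins used = 5

5


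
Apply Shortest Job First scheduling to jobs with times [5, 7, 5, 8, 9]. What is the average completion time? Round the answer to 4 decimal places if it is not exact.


SJF order (ascending): [5, 5, 7, 8, 9]
Completion times:
  Job 1: burst=5, C=5
  Job 2: burst=5, C=10
  Job 3: burst=7, C=17
  Job 4: burst=8, C=25
  Job 5: burst=9, C=34
Average completion = 91/5 = 18.2

18.2


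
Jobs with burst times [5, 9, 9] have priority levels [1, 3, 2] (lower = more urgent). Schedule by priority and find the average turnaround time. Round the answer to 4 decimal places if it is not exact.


Sort by priority (ascending = highest first):
Order: [(1, 5), (2, 9), (3, 9)]
Completion times:
  Priority 1, burst=5, C=5
  Priority 2, burst=9, C=14
  Priority 3, burst=9, C=23
Average turnaround = 42/3 = 14.0

14.0


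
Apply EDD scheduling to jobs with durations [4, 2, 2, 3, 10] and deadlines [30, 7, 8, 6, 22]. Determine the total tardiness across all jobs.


Sort by due date (EDD order): [(3, 6), (2, 7), (2, 8), (10, 22), (4, 30)]
Compute completion times and tardiness:
  Job 1: p=3, d=6, C=3, tardiness=max(0,3-6)=0
  Job 2: p=2, d=7, C=5, tardiness=max(0,5-7)=0
  Job 3: p=2, d=8, C=7, tardiness=max(0,7-8)=0
  Job 4: p=10, d=22, C=17, tardiness=max(0,17-22)=0
  Job 5: p=4, d=30, C=21, tardiness=max(0,21-30)=0
Total tardiness = 0

0


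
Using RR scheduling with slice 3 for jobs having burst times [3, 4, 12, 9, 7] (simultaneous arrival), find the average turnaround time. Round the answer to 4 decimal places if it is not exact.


Time quantum = 3
Execution trace:
  J1 runs 3 units, time = 3
  J2 runs 3 units, time = 6
  J3 runs 3 units, time = 9
  J4 runs 3 units, time = 12
  J5 runs 3 units, time = 15
  J2 runs 1 units, time = 16
  J3 runs 3 units, time = 19
  J4 runs 3 units, time = 22
  J5 runs 3 units, time = 25
  J3 runs 3 units, time = 28
  J4 runs 3 units, time = 31
  J5 runs 1 units, time = 32
  J3 runs 3 units, time = 35
Finish times: [3, 16, 35, 31, 32]
Average turnaround = 117/5 = 23.4

23.4


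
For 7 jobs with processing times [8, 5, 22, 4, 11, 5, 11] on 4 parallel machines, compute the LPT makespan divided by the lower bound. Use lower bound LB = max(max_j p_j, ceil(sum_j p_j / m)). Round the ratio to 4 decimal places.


LPT order: [22, 11, 11, 8, 5, 5, 4]
Machine loads after assignment: [22, 16, 15, 13]
LPT makespan = 22
Lower bound = max(max_job, ceil(total/4)) = max(22, 17) = 22
Ratio = 22 / 22 = 1.0

1.0


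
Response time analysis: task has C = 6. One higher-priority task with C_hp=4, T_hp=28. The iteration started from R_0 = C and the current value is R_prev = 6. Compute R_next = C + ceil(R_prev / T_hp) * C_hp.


R_next = C + ceil(R_prev / T_hp) * C_hp
ceil(6 / 28) = ceil(0.2143) = 1
Interference = 1 * 4 = 4
R_next = 6 + 4 = 10

10


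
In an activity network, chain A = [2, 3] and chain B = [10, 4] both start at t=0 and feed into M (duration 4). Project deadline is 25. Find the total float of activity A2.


Forward pass: ES(A2) = sum of predecessors on chain A = 2
EF = ES + duration = 2 + 3 = 5
Backward pass: LF(M) = deadline = 25; LS(M) = 25 - 4 = 21
LF(A2) = LS(M) - sum(successors on chain A) = 21 - 0 = 21
LS = LF - duration = 21 - 3 = 18
Total float = LS - ES = 18 - 2 = 16

16


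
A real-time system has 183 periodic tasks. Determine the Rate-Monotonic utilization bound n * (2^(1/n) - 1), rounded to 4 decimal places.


Compute 2^(1/183) = 1.0037948719
Subtract 1: 1.0037948719 - 1 = 0.0037948719
Multiply by n: 183 * 0.0037948719 = 0.6944615577
Round to 4 dp: 0.6945

0.6945


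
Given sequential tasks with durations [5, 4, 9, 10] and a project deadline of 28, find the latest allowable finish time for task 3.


LF(activity 3) = deadline - sum of successor durations
Successors: activities 4 through 4 with durations [10]
Sum of successor durations = 10
LF = 28 - 10 = 18

18


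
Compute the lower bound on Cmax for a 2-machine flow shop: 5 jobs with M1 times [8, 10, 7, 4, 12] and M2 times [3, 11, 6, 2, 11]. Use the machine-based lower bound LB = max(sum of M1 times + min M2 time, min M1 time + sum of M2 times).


LB1 = sum(M1 times) + min(M2 times) = 41 + 2 = 43
LB2 = min(M1 times) + sum(M2 times) = 4 + 33 = 37
Lower bound = max(LB1, LB2) = max(43, 37) = 43

43


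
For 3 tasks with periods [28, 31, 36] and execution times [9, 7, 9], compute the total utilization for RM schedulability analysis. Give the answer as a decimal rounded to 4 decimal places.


Compute individual utilizations (exact fractions):
  Task 1: C/T = 9/28 (approx. 0.3214)
  Task 2: C/T = 7/31 (approx. 0.2258)
  Task 3: C/T = 9/36 = 1/4 (approx. 0.25)
Total utilization U = 9/28 + 7/31 + 1/4 = 173/217
Rounded to 4 decimal places: U = 0.7972
RM (Liu & Layland) bound for 3 tasks = 0.779763; compare with U = 173/217 (approx. 0.797235)
bound < U <= 1, so the RM sufficient condition is not met (inconclusive; an exact test such as response-time analysis is needed).

0.7972


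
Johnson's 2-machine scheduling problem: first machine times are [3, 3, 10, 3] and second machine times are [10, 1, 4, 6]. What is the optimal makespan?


Apply Johnson's rule:
  Group 1 (a <= b): [(1, 3, 10), (4, 3, 6)]
  Group 2 (a > b): [(3, 10, 4), (2, 3, 1)]
Optimal job order: [1, 4, 3, 2]
Schedule:
  Job 1: M1 done at 3, M2 done at 13
  Job 4: M1 done at 6, M2 done at 19
  Job 3: M1 done at 16, M2 done at 23
  Job 2: M1 done at 19, M2 done at 24
Makespan = 24

24


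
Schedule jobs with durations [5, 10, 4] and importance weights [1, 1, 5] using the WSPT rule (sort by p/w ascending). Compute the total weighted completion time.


Compute p/w ratios and sort ascending (WSPT): [(4, 5), (5, 1), (10, 1)]
Compute weighted completion times:
  Job (p=4,w=5): C=4, w*C=5*4=20
  Job (p=5,w=1): C=9, w*C=1*9=9
  Job (p=10,w=1): C=19, w*C=1*19=19
Total weighted completion time = 48

48


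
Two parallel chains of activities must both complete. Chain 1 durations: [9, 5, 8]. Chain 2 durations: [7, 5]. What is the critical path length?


Path A total = 9 + 5 + 8 = 22
Path B total = 7 + 5 = 12
Critical path = longest path = max(22, 12) = 22

22


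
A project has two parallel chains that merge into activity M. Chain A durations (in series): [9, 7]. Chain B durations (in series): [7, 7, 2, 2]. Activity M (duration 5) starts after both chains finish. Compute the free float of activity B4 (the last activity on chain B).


ES(B4) = sum of predecessors on chain B = 16
EF(B4) = ES + duration = 16 + 2 = 18
Successor of B4 is M. ES(M) = max(sum(A), sum(B)) = max(16, 18) = 18
Free float = ES(successor) - EF(current) = 18 - 18 = 0

0


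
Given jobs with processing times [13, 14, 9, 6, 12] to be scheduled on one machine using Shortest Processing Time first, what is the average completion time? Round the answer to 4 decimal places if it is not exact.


Sort jobs by processing time (SPT order): [6, 9, 12, 13, 14]
Compute completion times sequentially:
  Job 1: processing = 6, completes at 6
  Job 2: processing = 9, completes at 15
  Job 3: processing = 12, completes at 27
  Job 4: processing = 13, completes at 40
  Job 5: processing = 14, completes at 54
Sum of completion times = 142
Average completion time = 142/5 = 28.4

28.4


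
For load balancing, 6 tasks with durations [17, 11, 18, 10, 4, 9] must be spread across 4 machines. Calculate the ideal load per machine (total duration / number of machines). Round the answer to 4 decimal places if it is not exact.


Total processing time = 17 + 11 + 18 + 10 + 4 + 9 = 69
Number of machines = 4
Ideal balanced load = 69 / 4 = 17.25

17.25


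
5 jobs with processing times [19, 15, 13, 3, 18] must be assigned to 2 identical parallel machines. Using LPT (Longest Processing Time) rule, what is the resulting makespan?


Sort jobs in decreasing order (LPT): [19, 18, 15, 13, 3]
Assign each job to the least loaded machine:
  Machine 1: jobs [19, 13, 3], load = 35
  Machine 2: jobs [18, 15], load = 33
Makespan = max load = 35

35


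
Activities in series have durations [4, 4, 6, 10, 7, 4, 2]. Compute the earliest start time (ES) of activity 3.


Activity 3 starts after activities 1 through 2 complete.
Predecessor durations: [4, 4]
ES = 4 + 4 = 8

8


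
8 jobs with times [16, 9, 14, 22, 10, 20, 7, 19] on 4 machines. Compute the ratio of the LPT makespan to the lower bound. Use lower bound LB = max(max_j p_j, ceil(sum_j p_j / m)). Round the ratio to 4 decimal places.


LPT order: [22, 20, 19, 16, 14, 10, 9, 7]
Machine loads after assignment: [29, 29, 29, 30]
LPT makespan = 30
Lower bound = max(max_job, ceil(total/4)) = max(22, 30) = 30
Ratio = 30 / 30 = 1.0

1.0


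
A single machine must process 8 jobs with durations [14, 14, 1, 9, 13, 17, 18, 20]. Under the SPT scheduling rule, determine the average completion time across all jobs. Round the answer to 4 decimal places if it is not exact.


Sort jobs by processing time (SPT order): [1, 9, 13, 14, 14, 17, 18, 20]
Compute completion times sequentially:
  Job 1: processing = 1, completes at 1
  Job 2: processing = 9, completes at 10
  Job 3: processing = 13, completes at 23
  Job 4: processing = 14, completes at 37
  Job 5: processing = 14, completes at 51
  Job 6: processing = 17, completes at 68
  Job 7: processing = 18, completes at 86
  Job 8: processing = 20, completes at 106
Sum of completion times = 382
Average completion time = 382/8 = 47.75

47.75


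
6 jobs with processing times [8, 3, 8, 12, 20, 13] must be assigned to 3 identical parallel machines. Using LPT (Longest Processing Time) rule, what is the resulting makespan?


Sort jobs in decreasing order (LPT): [20, 13, 12, 8, 8, 3]
Assign each job to the least loaded machine:
  Machine 1: jobs [20, 3], load = 23
  Machine 2: jobs [13, 8], load = 21
  Machine 3: jobs [12, 8], load = 20
Makespan = max load = 23

23


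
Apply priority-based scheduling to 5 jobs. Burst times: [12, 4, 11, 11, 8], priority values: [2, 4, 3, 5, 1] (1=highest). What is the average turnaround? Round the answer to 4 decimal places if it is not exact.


Sort by priority (ascending = highest first):
Order: [(1, 8), (2, 12), (3, 11), (4, 4), (5, 11)]
Completion times:
  Priority 1, burst=8, C=8
  Priority 2, burst=12, C=20
  Priority 3, burst=11, C=31
  Priority 4, burst=4, C=35
  Priority 5, burst=11, C=46
Average turnaround = 140/5 = 28.0

28.0


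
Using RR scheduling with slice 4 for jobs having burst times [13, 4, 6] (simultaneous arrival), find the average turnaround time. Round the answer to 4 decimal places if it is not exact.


Time quantum = 4
Execution trace:
  J1 runs 4 units, time = 4
  J2 runs 4 units, time = 8
  J3 runs 4 units, time = 12
  J1 runs 4 units, time = 16
  J3 runs 2 units, time = 18
  J1 runs 4 units, time = 22
  J1 runs 1 units, time = 23
Finish times: [23, 8, 18]
Average turnaround = 49/3 = 16.3333

16.3333


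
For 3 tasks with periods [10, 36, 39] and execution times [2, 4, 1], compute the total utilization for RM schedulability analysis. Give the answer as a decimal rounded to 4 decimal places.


Compute individual utilizations (exact fractions):
  Task 1: C/T = 2/10 = 1/5 (approx. 0.2)
  Task 2: C/T = 4/36 = 1/9 (approx. 0.1111)
  Task 3: C/T = 1/39 (approx. 0.0256)
Total utilization U = 1/5 + 1/9 + 1/39 = 197/585
Rounded to 4 decimal places: U = 0.3368
RM (Liu & Layland) bound for 3 tasks = 0.779763; compare with U = 197/585 (approx. 0.336752)
U <= bound, so schedulable by RM sufficient condition.

0.3368


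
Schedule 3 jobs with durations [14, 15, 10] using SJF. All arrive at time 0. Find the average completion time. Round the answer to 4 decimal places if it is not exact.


SJF order (ascending): [10, 14, 15]
Completion times:
  Job 1: burst=10, C=10
  Job 2: burst=14, C=24
  Job 3: burst=15, C=39
Average completion = 73/3 = 24.3333

24.3333


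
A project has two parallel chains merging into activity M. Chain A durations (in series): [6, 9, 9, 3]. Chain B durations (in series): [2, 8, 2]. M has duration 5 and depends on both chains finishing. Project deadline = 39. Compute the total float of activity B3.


Forward pass: ES(B3) = sum of predecessors on chain B = 10
EF = ES + duration = 10 + 2 = 12
Backward pass: LF(M) = deadline = 39; LS(M) = 39 - 5 = 34
LF(B3) = LS(M) - sum(successors on chain B) = 34 - 0 = 34
LS = LF - duration = 34 - 2 = 32
Total float = LS - ES = 32 - 10 = 22

22


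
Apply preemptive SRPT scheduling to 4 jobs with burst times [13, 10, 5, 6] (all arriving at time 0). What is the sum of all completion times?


Since all jobs arrive at t=0, SRPT equals SPT ordering.
SPT order: [5, 6, 10, 13]
Completion times:
  Job 1: p=5, C=5
  Job 2: p=6, C=11
  Job 3: p=10, C=21
  Job 4: p=13, C=34
Total completion time = 5 + 11 + 21 + 34 = 71

71


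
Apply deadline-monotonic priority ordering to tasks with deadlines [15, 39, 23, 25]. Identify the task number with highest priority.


Sort tasks by relative deadline (ascending):
  Task 1: deadline = 15
  Task 3: deadline = 23
  Task 4: deadline = 25
  Task 2: deadline = 39
Priority order (highest first): [1, 3, 4, 2]
Highest priority task = 1

1


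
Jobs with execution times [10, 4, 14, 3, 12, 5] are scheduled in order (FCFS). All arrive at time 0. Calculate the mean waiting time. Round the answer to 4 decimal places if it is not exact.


FCFS order (as given): [10, 4, 14, 3, 12, 5]
Waiting times:
  Job 1: wait = 0
  Job 2: wait = 10
  Job 3: wait = 14
  Job 4: wait = 28
  Job 5: wait = 31
  Job 6: wait = 43
Sum of waiting times = 126
Average waiting time = 126/6 = 21.0

21.0


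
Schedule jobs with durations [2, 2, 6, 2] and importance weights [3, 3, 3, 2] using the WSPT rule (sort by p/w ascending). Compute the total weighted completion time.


Compute p/w ratios and sort ascending (WSPT): [(2, 3), (2, 3), (2, 2), (6, 3)]
Compute weighted completion times:
  Job (p=2,w=3): C=2, w*C=3*2=6
  Job (p=2,w=3): C=4, w*C=3*4=12
  Job (p=2,w=2): C=6, w*C=2*6=12
  Job (p=6,w=3): C=12, w*C=3*12=36
Total weighted completion time = 66

66


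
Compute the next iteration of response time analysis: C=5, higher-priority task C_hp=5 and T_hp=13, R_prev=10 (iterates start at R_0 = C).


R_next = C + ceil(R_prev / T_hp) * C_hp
ceil(10 / 13) = ceil(0.7692) = 1
Interference = 1 * 5 = 5
R_next = 5 + 5 = 10
R_next = R_prev, so the iteration has converged (response time = 10).

10


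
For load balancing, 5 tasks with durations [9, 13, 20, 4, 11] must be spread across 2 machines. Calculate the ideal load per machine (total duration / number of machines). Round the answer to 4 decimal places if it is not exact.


Total processing time = 9 + 13 + 20 + 4 + 11 = 57
Number of machines = 2
Ideal balanced load = 57 / 2 = 28.5

28.5


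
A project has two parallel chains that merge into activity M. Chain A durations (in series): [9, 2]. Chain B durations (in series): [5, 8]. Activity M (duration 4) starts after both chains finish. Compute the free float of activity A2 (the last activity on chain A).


ES(A2) = sum of predecessors on chain A = 9
EF(A2) = ES + duration = 9 + 2 = 11
Successor of A2 is M. ES(M) = max(sum(A), sum(B)) = max(11, 13) = 13
Free float = ES(successor) - EF(current) = 13 - 11 = 2

2


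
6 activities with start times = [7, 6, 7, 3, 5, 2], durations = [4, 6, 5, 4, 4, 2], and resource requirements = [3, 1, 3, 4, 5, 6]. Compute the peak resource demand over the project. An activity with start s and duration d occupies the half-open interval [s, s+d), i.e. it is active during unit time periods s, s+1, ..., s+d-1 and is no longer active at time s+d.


Each activity i is active on [start_i, start_i + duration_i).
Compute total resource usage per time slot:
  t=0: active resources = [], total = 0
  t=1: active resources = [], total = 0
  t=2: active resources = [6], total = 6
  t=3: active resources = [4, 6], total = 10
  t=4: active resources = [4], total = 4
  t=5: active resources = [4, 5], total = 9
  t=6: active resources = [1, 4, 5], total = 10
  t=7: active resources = [3, 1, 3, 5], total = 12
  t=8: active resources = [3, 1, 3, 5], total = 12
  t=9: active resources = [3, 1, 3], total = 7
  t=10: active resources = [3, 1, 3], total = 7
  t=11: active resources = [1, 3], total = 4
Peak resource demand = 12

12


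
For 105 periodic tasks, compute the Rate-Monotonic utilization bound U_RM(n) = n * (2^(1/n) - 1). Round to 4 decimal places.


Compute 2^(1/105) = 1.0066232390
Subtract 1: 1.0066232390 - 1 = 0.0066232390
Multiply by n: 105 * 0.0066232390 = 0.6954400950
Round to 4 dp: 0.6954

0.6954


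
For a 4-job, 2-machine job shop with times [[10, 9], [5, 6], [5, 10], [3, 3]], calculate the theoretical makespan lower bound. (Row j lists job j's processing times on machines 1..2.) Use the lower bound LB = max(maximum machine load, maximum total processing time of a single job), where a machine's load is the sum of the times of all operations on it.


Machine loads:
  Machine 1: 10 + 5 + 5 + 3 = 23
  Machine 2: 9 + 6 + 10 + 3 = 28
Max machine load = 28
Job totals:
  Job 1: 19
  Job 2: 11
  Job 3: 15
  Job 4: 6
Max job total = 19
Lower bound = max(28, 19) = 28

28


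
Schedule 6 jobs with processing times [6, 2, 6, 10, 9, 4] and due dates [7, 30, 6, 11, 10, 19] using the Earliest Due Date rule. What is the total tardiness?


Sort by due date (EDD order): [(6, 6), (6, 7), (9, 10), (10, 11), (4, 19), (2, 30)]
Compute completion times and tardiness:
  Job 1: p=6, d=6, C=6, tardiness=max(0,6-6)=0
  Job 2: p=6, d=7, C=12, tardiness=max(0,12-7)=5
  Job 3: p=9, d=10, C=21, tardiness=max(0,21-10)=11
  Job 4: p=10, d=11, C=31, tardiness=max(0,31-11)=20
  Job 5: p=4, d=19, C=35, tardiness=max(0,35-19)=16
  Job 6: p=2, d=30, C=37, tardiness=max(0,37-30)=7
Total tardiness = 59

59


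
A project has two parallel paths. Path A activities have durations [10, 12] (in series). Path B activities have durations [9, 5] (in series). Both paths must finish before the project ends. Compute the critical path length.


Path A total = 10 + 12 = 22
Path B total = 9 + 5 = 14
Critical path = longest path = max(22, 14) = 22

22


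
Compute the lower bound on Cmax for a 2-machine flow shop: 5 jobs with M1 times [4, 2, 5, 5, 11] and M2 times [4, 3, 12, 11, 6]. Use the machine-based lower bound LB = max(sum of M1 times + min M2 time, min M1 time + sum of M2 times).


LB1 = sum(M1 times) + min(M2 times) = 27 + 3 = 30
LB2 = min(M1 times) + sum(M2 times) = 2 + 36 = 38
Lower bound = max(LB1, LB2) = max(30, 38) = 38

38


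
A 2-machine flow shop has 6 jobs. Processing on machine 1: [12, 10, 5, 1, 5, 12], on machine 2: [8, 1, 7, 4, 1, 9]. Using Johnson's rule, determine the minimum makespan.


Apply Johnson's rule:
  Group 1 (a <= b): [(4, 1, 4), (3, 5, 7)]
  Group 2 (a > b): [(6, 12, 9), (1, 12, 8), (2, 10, 1), (5, 5, 1)]
Optimal job order: [4, 3, 6, 1, 2, 5]
Schedule:
  Job 4: M1 done at 1, M2 done at 5
  Job 3: M1 done at 6, M2 done at 13
  Job 6: M1 done at 18, M2 done at 27
  Job 1: M1 done at 30, M2 done at 38
  Job 2: M1 done at 40, M2 done at 41
  Job 5: M1 done at 45, M2 done at 46
Makespan = 46

46


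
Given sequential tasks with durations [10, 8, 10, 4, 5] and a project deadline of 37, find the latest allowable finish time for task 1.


LF(activity 1) = deadline - sum of successor durations
Successors: activities 2 through 5 with durations [8, 10, 4, 5]
Sum of successor durations = 27
LF = 37 - 27 = 10

10


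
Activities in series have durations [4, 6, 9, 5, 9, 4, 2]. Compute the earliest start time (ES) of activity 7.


Activity 7 starts after activities 1 through 6 complete.
Predecessor durations: [4, 6, 9, 5, 9, 4]
ES = 4 + 6 + 9 + 5 + 9 + 4 = 37

37


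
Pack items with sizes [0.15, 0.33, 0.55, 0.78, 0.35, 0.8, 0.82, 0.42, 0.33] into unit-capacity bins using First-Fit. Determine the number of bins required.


Place items sequentially using First-Fit:
  Item 0.15 -> new Bin 1
  Item 0.33 -> Bin 1 (now 0.48)
  Item 0.55 -> new Bin 2
  Item 0.78 -> new Bin 3
  Item 0.35 -> Bin 1 (now 0.83)
  Item 0.8 -> new Bin 4
  Item 0.82 -> new Bin 5
  Item 0.42 -> Bin 2 (now 0.97)
  Item 0.33 -> new Bin 6
Total bins used = 6

6


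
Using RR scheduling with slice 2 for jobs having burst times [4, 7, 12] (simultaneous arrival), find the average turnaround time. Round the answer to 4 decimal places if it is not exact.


Time quantum = 2
Execution trace:
  J1 runs 2 units, time = 2
  J2 runs 2 units, time = 4
  J3 runs 2 units, time = 6
  J1 runs 2 units, time = 8
  J2 runs 2 units, time = 10
  J3 runs 2 units, time = 12
  J2 runs 2 units, time = 14
  J3 runs 2 units, time = 16
  J2 runs 1 units, time = 17
  J3 runs 2 units, time = 19
  J3 runs 2 units, time = 21
  J3 runs 2 units, time = 23
Finish times: [8, 17, 23]
Average turnaround = 48/3 = 16.0

16.0


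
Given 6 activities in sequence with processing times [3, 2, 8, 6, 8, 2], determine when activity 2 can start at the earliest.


Activity 2 starts after activities 1 through 1 complete.
Predecessor durations: [3]
ES = 3 = 3

3


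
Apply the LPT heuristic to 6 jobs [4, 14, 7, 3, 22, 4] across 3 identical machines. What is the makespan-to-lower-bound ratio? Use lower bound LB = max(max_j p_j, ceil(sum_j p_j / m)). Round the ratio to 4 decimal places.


LPT order: [22, 14, 7, 4, 4, 3]
Machine loads after assignment: [22, 17, 15]
LPT makespan = 22
Lower bound = max(max_job, ceil(total/3)) = max(22, 18) = 22
Ratio = 22 / 22 = 1.0

1.0


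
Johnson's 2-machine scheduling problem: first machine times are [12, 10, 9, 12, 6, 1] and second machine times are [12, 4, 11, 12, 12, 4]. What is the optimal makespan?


Apply Johnson's rule:
  Group 1 (a <= b): [(6, 1, 4), (5, 6, 12), (3, 9, 11), (1, 12, 12), (4, 12, 12)]
  Group 2 (a > b): [(2, 10, 4)]
Optimal job order: [6, 5, 3, 1, 4, 2]
Schedule:
  Job 6: M1 done at 1, M2 done at 5
  Job 5: M1 done at 7, M2 done at 19
  Job 3: M1 done at 16, M2 done at 30
  Job 1: M1 done at 28, M2 done at 42
  Job 4: M1 done at 40, M2 done at 54
  Job 2: M1 done at 50, M2 done at 58
Makespan = 58

58


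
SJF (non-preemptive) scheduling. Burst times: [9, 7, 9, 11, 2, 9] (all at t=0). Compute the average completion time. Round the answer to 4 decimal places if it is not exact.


SJF order (ascending): [2, 7, 9, 9, 9, 11]
Completion times:
  Job 1: burst=2, C=2
  Job 2: burst=7, C=9
  Job 3: burst=9, C=18
  Job 4: burst=9, C=27
  Job 5: burst=9, C=36
  Job 6: burst=11, C=47
Average completion = 139/6 = 23.1667

23.1667


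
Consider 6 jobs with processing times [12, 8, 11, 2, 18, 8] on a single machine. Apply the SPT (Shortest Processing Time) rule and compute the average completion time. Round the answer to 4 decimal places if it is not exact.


Sort jobs by processing time (SPT order): [2, 8, 8, 11, 12, 18]
Compute completion times sequentially:
  Job 1: processing = 2, completes at 2
  Job 2: processing = 8, completes at 10
  Job 3: processing = 8, completes at 18
  Job 4: processing = 11, completes at 29
  Job 5: processing = 12, completes at 41
  Job 6: processing = 18, completes at 59
Sum of completion times = 159
Average completion time = 159/6 = 26.5

26.5


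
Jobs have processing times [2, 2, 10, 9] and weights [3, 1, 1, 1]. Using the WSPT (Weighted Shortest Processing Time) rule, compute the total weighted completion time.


Compute p/w ratios and sort ascending (WSPT): [(2, 3), (2, 1), (9, 1), (10, 1)]
Compute weighted completion times:
  Job (p=2,w=3): C=2, w*C=3*2=6
  Job (p=2,w=1): C=4, w*C=1*4=4
  Job (p=9,w=1): C=13, w*C=1*13=13
  Job (p=10,w=1): C=23, w*C=1*23=23
Total weighted completion time = 46

46


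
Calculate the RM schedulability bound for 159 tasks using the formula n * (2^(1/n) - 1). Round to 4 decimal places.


Compute 2^(1/159) = 1.0043689323
Subtract 1: 1.0043689323 - 1 = 0.0043689323
Multiply by n: 159 * 0.0043689323 = 0.6946602357
Round to 4 dp: 0.6947

0.6947


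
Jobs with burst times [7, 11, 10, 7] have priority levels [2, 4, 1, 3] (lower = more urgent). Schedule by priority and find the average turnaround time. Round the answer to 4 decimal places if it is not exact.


Sort by priority (ascending = highest first):
Order: [(1, 10), (2, 7), (3, 7), (4, 11)]
Completion times:
  Priority 1, burst=10, C=10
  Priority 2, burst=7, C=17
  Priority 3, burst=7, C=24
  Priority 4, burst=11, C=35
Average turnaround = 86/4 = 21.5

21.5


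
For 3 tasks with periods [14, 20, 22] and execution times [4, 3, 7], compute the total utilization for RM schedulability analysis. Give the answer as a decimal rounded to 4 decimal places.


Compute individual utilizations (exact fractions):
  Task 1: C/T = 4/14 = 2/7 (approx. 0.2857)
  Task 2: C/T = 3/20 (approx. 0.15)
  Task 3: C/T = 7/22 (approx. 0.3182)
Total utilization U = 2/7 + 3/20 + 7/22 = 1161/1540
Rounded to 4 decimal places: U = 0.7539
RM (Liu & Layland) bound for 3 tasks = 0.779763; compare with U = 1161/1540 (approx. 0.753896)
U <= bound, so schedulable by RM sufficient condition.

0.7539


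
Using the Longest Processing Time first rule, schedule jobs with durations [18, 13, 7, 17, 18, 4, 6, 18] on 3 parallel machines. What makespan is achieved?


Sort jobs in decreasing order (LPT): [18, 18, 18, 17, 13, 7, 6, 4]
Assign each job to the least loaded machine:
  Machine 1: jobs [18, 17], load = 35
  Machine 2: jobs [18, 13, 4], load = 35
  Machine 3: jobs [18, 7, 6], load = 31
Makespan = max load = 35

35


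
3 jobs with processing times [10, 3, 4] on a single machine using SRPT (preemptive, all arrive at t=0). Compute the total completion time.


Since all jobs arrive at t=0, SRPT equals SPT ordering.
SPT order: [3, 4, 10]
Completion times:
  Job 1: p=3, C=3
  Job 2: p=4, C=7
  Job 3: p=10, C=17
Total completion time = 3 + 7 + 17 = 27

27


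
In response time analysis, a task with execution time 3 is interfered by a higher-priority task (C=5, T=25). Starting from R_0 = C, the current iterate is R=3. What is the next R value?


R_next = C + ceil(R_prev / T_hp) * C_hp
ceil(3 / 25) = ceil(0.12) = 1
Interference = 1 * 5 = 5
R_next = 3 + 5 = 8

8
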